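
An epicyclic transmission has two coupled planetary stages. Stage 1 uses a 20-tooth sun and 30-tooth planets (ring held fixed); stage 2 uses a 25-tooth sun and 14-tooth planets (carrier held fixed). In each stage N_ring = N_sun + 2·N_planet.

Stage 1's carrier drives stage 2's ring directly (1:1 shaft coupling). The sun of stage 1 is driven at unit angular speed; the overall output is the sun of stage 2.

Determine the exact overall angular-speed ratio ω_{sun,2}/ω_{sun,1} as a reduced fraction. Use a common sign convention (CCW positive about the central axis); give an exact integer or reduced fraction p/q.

Stage 1: N_ring = 20 + 2·30 = 80
Stage 1: 20(ω_s−ω_c) = −80(ω_r−ω_c),  ω_r=0, ω_s=1
Stage 1: 20(1−ω_c) = −80(0−ω_c)  ⇒  100ω_c = 20  ⇒  ω_c = 1/5
  ⇒ ω_c¹/ω_s¹ = 1/5
Stage 2: N_ring = 25 + 2·14 = 53
Stage 2: 25(ω_s−ω_c) = −53(ω_r−ω_c),  ω_c=0, ω_r=1
Stage 2: ω_s = 0 − (53/25)(1−0) = -53/25
  ⇒ ω_s²/ω_r² = -53/25
Coupling ω_r² = ω_c¹ ⇒ overall = 1/5 × -53/25 = -53/125

-53/125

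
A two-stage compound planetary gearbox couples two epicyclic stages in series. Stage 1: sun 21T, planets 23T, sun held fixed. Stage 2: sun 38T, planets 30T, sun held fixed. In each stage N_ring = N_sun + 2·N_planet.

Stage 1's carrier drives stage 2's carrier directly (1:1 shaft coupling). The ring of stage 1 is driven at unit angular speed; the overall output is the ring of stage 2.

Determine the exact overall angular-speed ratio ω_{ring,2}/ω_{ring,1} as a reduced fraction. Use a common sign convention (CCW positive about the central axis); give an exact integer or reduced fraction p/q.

Stage 1: N_ring = 21 + 2·23 = 67
Stage 1: 21(ω_s−ω_c) = −67(ω_r−ω_c),  ω_s=0, ω_r=1
Stage 1: 21(0−ω_c) = −67(1−ω_c)  ⇒  88ω_c = 67  ⇒  ω_c = 67/88
  ⇒ ω_c¹/ω_r¹ = 67/88
Stage 2: N_ring = 38 + 2·30 = 98
Stage 2: 38(ω_s−ω_c) = −98(ω_r−ω_c),  ω_s=0, ω_c=1
Stage 2: ω_r = 1 − (38/98)(0−1) = 68/49
  ⇒ ω_r²/ω_c² = 68/49
Coupling ω_c² = ω_c¹ ⇒ overall = 67/88 × 68/49 = 1139/1078

1139/1078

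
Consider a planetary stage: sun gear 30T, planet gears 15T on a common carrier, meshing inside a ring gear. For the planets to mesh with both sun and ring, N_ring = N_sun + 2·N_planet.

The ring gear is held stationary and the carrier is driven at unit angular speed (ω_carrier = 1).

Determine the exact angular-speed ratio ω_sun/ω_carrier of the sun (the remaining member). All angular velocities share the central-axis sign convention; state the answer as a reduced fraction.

N_ring = 30 + 2·15 = 60
30(ω_s−ω_c) = −60(ω_r−ω_c),  ω_r=0, ω_c=1
ω_s = 1 − (60/30)(0−1) = 3
ω_s/ω_c = 3

3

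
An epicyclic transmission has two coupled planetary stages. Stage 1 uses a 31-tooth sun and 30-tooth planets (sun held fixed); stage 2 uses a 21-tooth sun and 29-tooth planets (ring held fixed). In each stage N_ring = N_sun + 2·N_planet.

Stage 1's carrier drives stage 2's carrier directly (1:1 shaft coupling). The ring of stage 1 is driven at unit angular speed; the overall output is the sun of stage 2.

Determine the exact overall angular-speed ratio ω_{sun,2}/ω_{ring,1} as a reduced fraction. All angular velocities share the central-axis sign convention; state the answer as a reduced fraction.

650/183

Stage 1: N_ring = 31 + 2·30 = 91
Stage 1: 31(ω_s−ω_c) = −91(ω_r−ω_c),  ω_s=0, ω_r=1
Stage 1: 31(0−ω_c) = −91(1−ω_c)  ⇒  122ω_c = 91  ⇒  ω_c = 91/122
  ⇒ ω_c¹/ω_r¹ = 91/122
Stage 2: N_ring = 21 + 2·29 = 79
Stage 2: 21(ω_s−ω_c) = −79(ω_r−ω_c),  ω_r=0, ω_c=1
Stage 2: ω_s = 1 − (79/21)(0−1) = 100/21
  ⇒ ω_s²/ω_c² = 100/21
Coupling ω_c² = ω_c¹ ⇒ overall = 91/122 × 100/21 = 650/183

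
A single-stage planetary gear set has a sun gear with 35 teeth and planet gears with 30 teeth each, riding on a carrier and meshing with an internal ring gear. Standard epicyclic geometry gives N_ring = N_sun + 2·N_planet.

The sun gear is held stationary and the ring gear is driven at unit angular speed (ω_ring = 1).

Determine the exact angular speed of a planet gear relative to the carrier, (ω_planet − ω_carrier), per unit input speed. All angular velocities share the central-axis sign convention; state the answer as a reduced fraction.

N_ring = 35 + 2·30 = 95
35(ω_s−ω_c) = −95(ω_r−ω_c),  ω_s=0, ω_r=1
35(0−ω_c) = −95(1−ω_c)  ⇒  130ω_c = 95  ⇒  ω_c = 19/26
sun–planet: 35·(0−19/26) = −30·(ω_p−ω_c)  ⇒  ω_p−ω_c = −(35/30)·(-19/26) = 133/156

133/156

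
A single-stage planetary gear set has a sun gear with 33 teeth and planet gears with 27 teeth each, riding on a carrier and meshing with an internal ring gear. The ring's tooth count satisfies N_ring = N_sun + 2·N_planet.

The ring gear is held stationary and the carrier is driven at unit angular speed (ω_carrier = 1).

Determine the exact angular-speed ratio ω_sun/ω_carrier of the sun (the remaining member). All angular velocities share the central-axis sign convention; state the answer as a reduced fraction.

N_ring = 33 + 2·27 = 87
33(ω_s−ω_c) = −87(ω_r−ω_c),  ω_r=0, ω_c=1
ω_s = 1 − (87/33)(0−1) = 40/11
ω_s/ω_c = 40/11

40/11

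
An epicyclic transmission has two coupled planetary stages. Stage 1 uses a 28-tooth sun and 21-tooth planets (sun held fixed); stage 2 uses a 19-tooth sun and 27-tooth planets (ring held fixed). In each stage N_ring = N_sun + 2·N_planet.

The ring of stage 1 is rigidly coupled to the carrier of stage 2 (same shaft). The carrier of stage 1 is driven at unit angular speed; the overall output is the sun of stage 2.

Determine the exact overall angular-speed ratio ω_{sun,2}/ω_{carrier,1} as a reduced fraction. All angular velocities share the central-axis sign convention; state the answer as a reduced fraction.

644/95

Stage 1: N_ring = 28 + 2·21 = 70
Stage 1: 28(ω_s−ω_c) = −70(ω_r−ω_c),  ω_s=0, ω_c=1
Stage 1: ω_r = 1 − (28/70)(0−1) = 7/5
  ⇒ ω_r¹/ω_c¹ = 7/5
Stage 2: N_ring = 19 + 2·27 = 73
Stage 2: 19(ω_s−ω_c) = −73(ω_r−ω_c),  ω_r=0, ω_c=1
Stage 2: ω_s = 1 − (73/19)(0−1) = 92/19
  ⇒ ω_s²/ω_c² = 92/19
Coupling ω_c² = ω_r¹ ⇒ overall = 7/5 × 92/19 = 644/95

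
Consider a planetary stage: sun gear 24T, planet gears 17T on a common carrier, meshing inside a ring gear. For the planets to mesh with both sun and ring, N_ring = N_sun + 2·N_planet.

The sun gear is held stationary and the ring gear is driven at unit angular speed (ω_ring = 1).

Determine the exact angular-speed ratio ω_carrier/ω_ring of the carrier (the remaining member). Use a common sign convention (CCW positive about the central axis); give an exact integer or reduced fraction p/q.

29/41

N_ring = 24 + 2·17 = 58
24(ω_s−ω_c) = −58(ω_r−ω_c),  ω_s=0, ω_r=1
24(0−ω_c) = −58(1−ω_c)  ⇒  82ω_c = 58  ⇒  ω_c = 29/41
ω_c/ω_r = 29/41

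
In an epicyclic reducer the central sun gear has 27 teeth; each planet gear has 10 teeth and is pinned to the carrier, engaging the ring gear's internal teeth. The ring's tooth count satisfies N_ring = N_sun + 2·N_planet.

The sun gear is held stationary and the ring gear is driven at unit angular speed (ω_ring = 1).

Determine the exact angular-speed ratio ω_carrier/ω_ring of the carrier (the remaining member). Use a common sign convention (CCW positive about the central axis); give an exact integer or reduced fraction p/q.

N_ring = 27 + 2·10 = 47
27(ω_s−ω_c) = −47(ω_r−ω_c),  ω_s=0, ω_r=1
27(0−ω_c) = −47(1−ω_c)  ⇒  74ω_c = 47  ⇒  ω_c = 47/74
ω_c/ω_r = 47/74

47/74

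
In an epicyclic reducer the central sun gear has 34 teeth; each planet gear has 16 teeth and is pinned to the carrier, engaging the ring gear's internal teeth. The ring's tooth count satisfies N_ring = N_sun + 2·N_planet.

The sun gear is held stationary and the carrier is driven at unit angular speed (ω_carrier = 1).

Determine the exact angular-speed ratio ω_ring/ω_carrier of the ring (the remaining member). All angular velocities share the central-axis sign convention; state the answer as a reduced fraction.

N_ring = 34 + 2·16 = 66
34(ω_s−ω_c) = −66(ω_r−ω_c),  ω_s=0, ω_c=1
ω_r = 1 − (34/66)(0−1) = 50/33
ω_r/ω_c = 50/33

50/33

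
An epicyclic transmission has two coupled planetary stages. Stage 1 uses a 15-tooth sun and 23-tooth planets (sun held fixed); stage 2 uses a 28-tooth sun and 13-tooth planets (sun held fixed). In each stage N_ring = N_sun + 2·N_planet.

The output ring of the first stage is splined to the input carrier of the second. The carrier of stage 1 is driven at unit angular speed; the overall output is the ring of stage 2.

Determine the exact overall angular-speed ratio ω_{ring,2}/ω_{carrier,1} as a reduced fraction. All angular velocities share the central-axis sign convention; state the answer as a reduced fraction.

Stage 1: N_ring = 15 + 2·23 = 61
Stage 1: 15(ω_s−ω_c) = −61(ω_r−ω_c),  ω_s=0, ω_c=1
Stage 1: ω_r = 1 − (15/61)(0−1) = 76/61
  ⇒ ω_r¹/ω_c¹ = 76/61
Stage 2: N_ring = 28 + 2·13 = 54
Stage 2: 28(ω_s−ω_c) = −54(ω_r−ω_c),  ω_s=0, ω_c=1
Stage 2: ω_r = 1 − (28/54)(0−1) = 41/27
  ⇒ ω_r²/ω_c² = 41/27
Coupling ω_c² = ω_r¹ ⇒ overall = 76/61 × 41/27 = 3116/1647

3116/1647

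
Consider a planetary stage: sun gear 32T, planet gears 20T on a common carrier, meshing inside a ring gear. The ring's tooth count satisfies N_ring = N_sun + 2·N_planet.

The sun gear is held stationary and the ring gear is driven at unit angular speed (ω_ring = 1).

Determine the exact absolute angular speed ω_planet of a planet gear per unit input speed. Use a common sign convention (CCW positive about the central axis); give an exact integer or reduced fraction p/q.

9/5

N_ring = 32 + 2·20 = 72
32(ω_s−ω_c) = −72(ω_r−ω_c),  ω_s=0, ω_r=1
32(0−ω_c) = −72(1−ω_c)  ⇒  104ω_c = 72  ⇒  ω_c = 9/13
sun–planet: 32·(0−9/13) = −20·(ω_p−ω_c)  ⇒  ω_p−ω_c = −(32/20)·(-9/13) = 72/65
ω_p = 9/13 + 72/65 = 9/5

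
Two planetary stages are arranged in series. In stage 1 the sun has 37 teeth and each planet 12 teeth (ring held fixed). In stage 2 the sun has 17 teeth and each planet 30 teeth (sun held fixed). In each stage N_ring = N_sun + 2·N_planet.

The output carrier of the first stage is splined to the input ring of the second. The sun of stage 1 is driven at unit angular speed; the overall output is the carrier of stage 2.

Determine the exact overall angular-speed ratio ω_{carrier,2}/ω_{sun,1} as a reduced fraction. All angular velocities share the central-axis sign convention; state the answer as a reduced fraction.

407/1316

Stage 1: N_ring = 37 + 2·12 = 61
Stage 1: 37(ω_s−ω_c) = −61(ω_r−ω_c),  ω_r=0, ω_s=1
Stage 1: 37(1−ω_c) = −61(0−ω_c)  ⇒  98ω_c = 37  ⇒  ω_c = 37/98
  ⇒ ω_c¹/ω_s¹ = 37/98
Stage 2: N_ring = 17 + 2·30 = 77
Stage 2: 17(ω_s−ω_c) = −77(ω_r−ω_c),  ω_s=0, ω_r=1
Stage 2: 17(0−ω_c) = −77(1−ω_c)  ⇒  94ω_c = 77  ⇒  ω_c = 77/94
  ⇒ ω_c²/ω_r² = 77/94
Coupling ω_r² = ω_c¹ ⇒ overall = 37/98 × 77/94 = 407/1316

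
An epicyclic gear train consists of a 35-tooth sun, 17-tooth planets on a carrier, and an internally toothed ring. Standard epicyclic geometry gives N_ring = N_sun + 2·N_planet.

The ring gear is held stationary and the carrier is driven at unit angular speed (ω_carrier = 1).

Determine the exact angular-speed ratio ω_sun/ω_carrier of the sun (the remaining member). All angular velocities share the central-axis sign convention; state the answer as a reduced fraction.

N_ring = 35 + 2·17 = 69
35(ω_s−ω_c) = −69(ω_r−ω_c),  ω_r=0, ω_c=1
ω_s = 1 − (69/35)(0−1) = 104/35
ω_s/ω_c = 104/35

104/35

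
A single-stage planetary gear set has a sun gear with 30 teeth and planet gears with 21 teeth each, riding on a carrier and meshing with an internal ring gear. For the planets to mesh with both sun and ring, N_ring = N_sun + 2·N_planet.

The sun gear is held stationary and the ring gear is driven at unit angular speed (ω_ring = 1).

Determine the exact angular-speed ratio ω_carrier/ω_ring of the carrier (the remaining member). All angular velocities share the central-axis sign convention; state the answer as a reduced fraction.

12/17

N_ring = 30 + 2·21 = 72
30(ω_s−ω_c) = −72(ω_r−ω_c),  ω_s=0, ω_r=1
30(0−ω_c) = −72(1−ω_c)  ⇒  102ω_c = 72  ⇒  ω_c = 12/17
ω_c/ω_r = 12/17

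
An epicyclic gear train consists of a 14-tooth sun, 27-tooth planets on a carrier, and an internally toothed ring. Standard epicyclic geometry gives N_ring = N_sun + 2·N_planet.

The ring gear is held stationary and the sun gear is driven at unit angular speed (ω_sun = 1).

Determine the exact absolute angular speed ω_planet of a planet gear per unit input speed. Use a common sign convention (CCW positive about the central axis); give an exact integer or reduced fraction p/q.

-7/27

N_ring = 14 + 2·27 = 68
14(ω_s−ω_c) = −68(ω_r−ω_c),  ω_r=0, ω_s=1
14(1−ω_c) = −68(0−ω_c)  ⇒  82ω_c = 14  ⇒  ω_c = 7/41
sun–planet: 14·(1−7/41) = −27·(ω_p−ω_c)  ⇒  ω_p−ω_c = −(14/27)·(34/41) = -476/1107
ω_p = 7/41 − 476/1107 = -7/27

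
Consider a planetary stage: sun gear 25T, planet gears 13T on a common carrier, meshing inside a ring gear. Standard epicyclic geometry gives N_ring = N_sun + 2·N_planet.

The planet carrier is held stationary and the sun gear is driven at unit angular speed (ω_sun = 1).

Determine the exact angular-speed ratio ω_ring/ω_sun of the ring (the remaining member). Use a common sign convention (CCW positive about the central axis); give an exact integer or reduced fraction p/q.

-25/51

N_ring = 25 + 2·13 = 51
25(ω_s−ω_c) = −51(ω_r−ω_c),  ω_c=0, ω_s=1
ω_r = 0 − (25/51)(1−0) = -25/51
ω_r/ω_s = -25/51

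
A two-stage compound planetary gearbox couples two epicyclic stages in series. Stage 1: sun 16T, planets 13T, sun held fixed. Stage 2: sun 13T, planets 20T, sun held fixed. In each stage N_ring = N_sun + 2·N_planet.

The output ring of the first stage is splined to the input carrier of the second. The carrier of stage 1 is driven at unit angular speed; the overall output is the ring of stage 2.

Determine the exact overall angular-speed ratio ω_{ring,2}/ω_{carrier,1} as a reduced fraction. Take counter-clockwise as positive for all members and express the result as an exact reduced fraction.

Stage 1: N_ring = 16 + 2·13 = 42
Stage 1: 16(ω_s−ω_c) = −42(ω_r−ω_c),  ω_s=0, ω_c=1
Stage 1: ω_r = 1 − (16/42)(0−1) = 29/21
  ⇒ ω_r¹/ω_c¹ = 29/21
Stage 2: N_ring = 13 + 2·20 = 53
Stage 2: 13(ω_s−ω_c) = −53(ω_r−ω_c),  ω_s=0, ω_c=1
Stage 2: ω_r = 1 − (13/53)(0−1) = 66/53
  ⇒ ω_r²/ω_c² = 66/53
Coupling ω_c² = ω_r¹ ⇒ overall = 29/21 × 66/53 = 638/371

638/371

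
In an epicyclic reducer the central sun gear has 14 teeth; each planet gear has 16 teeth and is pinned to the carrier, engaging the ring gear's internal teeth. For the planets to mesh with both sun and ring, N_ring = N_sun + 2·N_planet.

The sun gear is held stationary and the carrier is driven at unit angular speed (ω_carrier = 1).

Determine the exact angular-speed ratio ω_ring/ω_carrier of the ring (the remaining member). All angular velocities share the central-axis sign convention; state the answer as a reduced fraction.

N_ring = 14 + 2·16 = 46
14(ω_s−ω_c) = −46(ω_r−ω_c),  ω_s=0, ω_c=1
ω_r = 1 − (14/46)(0−1) = 30/23
ω_r/ω_c = 30/23

30/23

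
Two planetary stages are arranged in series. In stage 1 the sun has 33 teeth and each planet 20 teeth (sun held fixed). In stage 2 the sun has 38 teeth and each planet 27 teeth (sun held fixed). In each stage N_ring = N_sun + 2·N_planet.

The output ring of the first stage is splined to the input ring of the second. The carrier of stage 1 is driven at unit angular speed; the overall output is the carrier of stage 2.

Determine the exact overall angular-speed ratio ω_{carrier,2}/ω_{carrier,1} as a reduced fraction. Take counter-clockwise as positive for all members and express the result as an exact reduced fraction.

Stage 1: N_ring = 33 + 2·20 = 73
Stage 1: 33(ω_s−ω_c) = −73(ω_r−ω_c),  ω_s=0, ω_c=1
Stage 1: ω_r = 1 − (33/73)(0−1) = 106/73
  ⇒ ω_r¹/ω_c¹ = 106/73
Stage 2: N_ring = 38 + 2·27 = 92
Stage 2: 38(ω_s−ω_c) = −92(ω_r−ω_c),  ω_s=0, ω_r=1
Stage 2: 38(0−ω_c) = −92(1−ω_c)  ⇒  130ω_c = 92  ⇒  ω_c = 46/65
  ⇒ ω_c²/ω_r² = 46/65
Coupling ω_r² = ω_r¹ ⇒ overall = 106/73 × 46/65 = 4876/4745

4876/4745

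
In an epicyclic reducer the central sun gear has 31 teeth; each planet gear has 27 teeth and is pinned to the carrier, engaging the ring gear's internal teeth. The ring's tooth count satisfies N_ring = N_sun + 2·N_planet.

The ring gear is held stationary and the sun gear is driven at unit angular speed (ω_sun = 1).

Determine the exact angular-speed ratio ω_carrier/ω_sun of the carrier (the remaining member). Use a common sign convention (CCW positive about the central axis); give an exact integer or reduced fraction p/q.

31/116

N_ring = 31 + 2·27 = 85
31(ω_s−ω_c) = −85(ω_r−ω_c),  ω_r=0, ω_s=1
31(1−ω_c) = −85(0−ω_c)  ⇒  116ω_c = 31  ⇒  ω_c = 31/116
ω_c/ω_s = 31/116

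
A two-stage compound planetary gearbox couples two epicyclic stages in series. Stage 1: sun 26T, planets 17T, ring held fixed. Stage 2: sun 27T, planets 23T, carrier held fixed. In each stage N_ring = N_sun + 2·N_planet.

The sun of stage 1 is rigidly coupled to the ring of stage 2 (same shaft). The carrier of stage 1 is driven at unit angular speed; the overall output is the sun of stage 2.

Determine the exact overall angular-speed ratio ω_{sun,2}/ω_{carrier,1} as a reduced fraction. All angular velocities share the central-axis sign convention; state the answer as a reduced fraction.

-3139/351

Stage 1: N_ring = 26 + 2·17 = 60
Stage 1: 26(ω_s−ω_c) = −60(ω_r−ω_c),  ω_r=0, ω_c=1
Stage 1: ω_s = 1 − (60/26)(0−1) = 43/13
  ⇒ ω_s¹/ω_c¹ = 43/13
Stage 2: N_ring = 27 + 2·23 = 73
Stage 2: 27(ω_s−ω_c) = −73(ω_r−ω_c),  ω_c=0, ω_r=1
Stage 2: ω_s = 0 − (73/27)(1−0) = -73/27
  ⇒ ω_s²/ω_r² = -73/27
Coupling ω_r² = ω_s¹ ⇒ overall = 43/13 × -73/27 = -3139/351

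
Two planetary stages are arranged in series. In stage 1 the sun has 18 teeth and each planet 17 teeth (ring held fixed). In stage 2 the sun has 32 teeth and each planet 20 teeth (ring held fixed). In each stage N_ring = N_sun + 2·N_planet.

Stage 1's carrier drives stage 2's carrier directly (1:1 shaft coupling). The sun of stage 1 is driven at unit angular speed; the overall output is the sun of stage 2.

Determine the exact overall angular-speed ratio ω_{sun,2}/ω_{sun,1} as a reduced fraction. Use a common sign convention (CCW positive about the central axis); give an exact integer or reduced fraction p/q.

Stage 1: N_ring = 18 + 2·17 = 52
Stage 1: 18(ω_s−ω_c) = −52(ω_r−ω_c),  ω_r=0, ω_s=1
Stage 1: 18(1−ω_c) = −52(0−ω_c)  ⇒  70ω_c = 18  ⇒  ω_c = 9/35
  ⇒ ω_c¹/ω_s¹ = 9/35
Stage 2: N_ring = 32 + 2·20 = 72
Stage 2: 32(ω_s−ω_c) = −72(ω_r−ω_c),  ω_r=0, ω_c=1
Stage 2: ω_s = 1 − (72/32)(0−1) = 13/4
  ⇒ ω_s²/ω_c² = 13/4
Coupling ω_c² = ω_c¹ ⇒ overall = 9/35 × 13/4 = 117/140

117/140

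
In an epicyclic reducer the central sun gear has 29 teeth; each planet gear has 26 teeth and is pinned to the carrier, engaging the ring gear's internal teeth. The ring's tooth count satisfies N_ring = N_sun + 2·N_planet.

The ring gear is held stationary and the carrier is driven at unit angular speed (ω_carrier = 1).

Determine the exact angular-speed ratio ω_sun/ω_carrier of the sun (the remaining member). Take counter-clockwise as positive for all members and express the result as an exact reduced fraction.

110/29

N_ring = 29 + 2·26 = 81
29(ω_s−ω_c) = −81(ω_r−ω_c),  ω_r=0, ω_c=1
ω_s = 1 − (81/29)(0−1) = 110/29
ω_s/ω_c = 110/29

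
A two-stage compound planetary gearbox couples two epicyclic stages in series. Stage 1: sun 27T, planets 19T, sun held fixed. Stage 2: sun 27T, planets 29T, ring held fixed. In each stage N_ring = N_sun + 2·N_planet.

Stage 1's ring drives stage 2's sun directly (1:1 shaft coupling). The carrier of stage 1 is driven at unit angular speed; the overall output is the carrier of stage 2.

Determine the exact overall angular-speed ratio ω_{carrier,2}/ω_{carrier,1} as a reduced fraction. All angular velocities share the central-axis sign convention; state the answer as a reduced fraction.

Stage 1: N_ring = 27 + 2·19 = 65
Stage 1: 27(ω_s−ω_c) = −65(ω_r−ω_c),  ω_s=0, ω_c=1
Stage 1: ω_r = 1 − (27/65)(0−1) = 92/65
  ⇒ ω_r¹/ω_c¹ = 92/65
Stage 2: N_ring = 27 + 2·29 = 85
Stage 2: 27(ω_s−ω_c) = −85(ω_r−ω_c),  ω_r=0, ω_s=1
Stage 2: 27(1−ω_c) = −85(0−ω_c)  ⇒  112ω_c = 27  ⇒  ω_c = 27/112
  ⇒ ω_c²/ω_s² = 27/112
Coupling ω_s² = ω_r¹ ⇒ overall = 92/65 × 27/112 = 621/1820

621/1820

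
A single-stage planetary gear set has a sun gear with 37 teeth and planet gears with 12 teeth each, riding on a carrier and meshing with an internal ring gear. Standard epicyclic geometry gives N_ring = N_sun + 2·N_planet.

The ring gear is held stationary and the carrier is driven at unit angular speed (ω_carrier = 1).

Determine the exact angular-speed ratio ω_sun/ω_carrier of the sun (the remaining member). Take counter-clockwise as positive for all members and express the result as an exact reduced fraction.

98/37

N_ring = 37 + 2·12 = 61
37(ω_s−ω_c) = −61(ω_r−ω_c),  ω_r=0, ω_c=1
ω_s = 1 − (61/37)(0−1) = 98/37
ω_s/ω_c = 98/37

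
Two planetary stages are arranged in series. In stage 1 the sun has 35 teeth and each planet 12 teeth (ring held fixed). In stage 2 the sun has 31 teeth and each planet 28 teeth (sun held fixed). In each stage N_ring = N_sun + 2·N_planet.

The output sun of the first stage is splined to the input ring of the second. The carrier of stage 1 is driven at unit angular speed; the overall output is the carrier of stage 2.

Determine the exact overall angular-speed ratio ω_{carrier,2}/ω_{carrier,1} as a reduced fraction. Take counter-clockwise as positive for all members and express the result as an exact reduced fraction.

4089/2065

Stage 1: N_ring = 35 + 2·12 = 59
Stage 1: 35(ω_s−ω_c) = −59(ω_r−ω_c),  ω_r=0, ω_c=1
Stage 1: ω_s = 1 − (59/35)(0−1) = 94/35
  ⇒ ω_s¹/ω_c¹ = 94/35
Stage 2: N_ring = 31 + 2·28 = 87
Stage 2: 31(ω_s−ω_c) = −87(ω_r−ω_c),  ω_s=0, ω_r=1
Stage 2: 31(0−ω_c) = −87(1−ω_c)  ⇒  118ω_c = 87  ⇒  ω_c = 87/118
  ⇒ ω_c²/ω_r² = 87/118
Coupling ω_r² = ω_s¹ ⇒ overall = 94/35 × 87/118 = 4089/2065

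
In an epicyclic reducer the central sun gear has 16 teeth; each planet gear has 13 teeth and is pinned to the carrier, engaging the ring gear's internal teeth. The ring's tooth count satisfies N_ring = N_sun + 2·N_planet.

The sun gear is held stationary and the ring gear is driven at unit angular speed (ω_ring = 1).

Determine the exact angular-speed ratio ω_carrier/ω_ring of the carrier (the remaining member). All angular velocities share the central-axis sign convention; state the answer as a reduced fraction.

21/29

N_ring = 16 + 2·13 = 42
16(ω_s−ω_c) = −42(ω_r−ω_c),  ω_s=0, ω_r=1
16(0−ω_c) = −42(1−ω_c)  ⇒  58ω_c = 42  ⇒  ω_c = 21/29
ω_c/ω_r = 21/29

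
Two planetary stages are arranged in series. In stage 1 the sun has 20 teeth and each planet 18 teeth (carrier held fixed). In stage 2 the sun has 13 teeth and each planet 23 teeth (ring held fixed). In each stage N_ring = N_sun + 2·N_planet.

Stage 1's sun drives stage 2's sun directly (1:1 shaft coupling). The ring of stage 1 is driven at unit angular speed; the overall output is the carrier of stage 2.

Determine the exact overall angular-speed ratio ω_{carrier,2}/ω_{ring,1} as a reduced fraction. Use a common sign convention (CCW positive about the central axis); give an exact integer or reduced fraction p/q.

-91/180

Stage 1: N_ring = 20 + 2·18 = 56
Stage 1: 20(ω_s−ω_c) = −56(ω_r−ω_c),  ω_c=0, ω_r=1
Stage 1: ω_s = 0 − (56/20)(1−0) = -14/5
  ⇒ ω_s¹/ω_r¹ = -14/5
Stage 2: N_ring = 13 + 2·23 = 59
Stage 2: 13(ω_s−ω_c) = −59(ω_r−ω_c),  ω_r=0, ω_s=1
Stage 2: 13(1−ω_c) = −59(0−ω_c)  ⇒  72ω_c = 13  ⇒  ω_c = 13/72
  ⇒ ω_c²/ω_s² = 13/72
Coupling ω_s² = ω_s¹ ⇒ overall = -14/5 × 13/72 = -91/180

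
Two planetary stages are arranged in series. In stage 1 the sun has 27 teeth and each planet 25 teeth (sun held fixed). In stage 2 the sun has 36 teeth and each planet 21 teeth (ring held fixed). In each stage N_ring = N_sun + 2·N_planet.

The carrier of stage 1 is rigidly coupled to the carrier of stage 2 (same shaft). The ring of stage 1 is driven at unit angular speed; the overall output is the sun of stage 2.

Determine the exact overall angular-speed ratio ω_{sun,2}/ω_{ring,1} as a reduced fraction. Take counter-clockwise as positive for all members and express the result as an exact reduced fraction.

Stage 1: N_ring = 27 + 2·25 = 77
Stage 1: 27(ω_s−ω_c) = −77(ω_r−ω_c),  ω_s=0, ω_r=1
Stage 1: 27(0−ω_c) = −77(1−ω_c)  ⇒  104ω_c = 77  ⇒  ω_c = 77/104
  ⇒ ω_c¹/ω_r¹ = 77/104
Stage 2: N_ring = 36 + 2·21 = 78
Stage 2: 36(ω_s−ω_c) = −78(ω_r−ω_c),  ω_r=0, ω_c=1
Stage 2: ω_s = 1 − (78/36)(0−1) = 19/6
  ⇒ ω_s²/ω_c² = 19/6
Coupling ω_c² = ω_c¹ ⇒ overall = 77/104 × 19/6 = 1463/624

1463/624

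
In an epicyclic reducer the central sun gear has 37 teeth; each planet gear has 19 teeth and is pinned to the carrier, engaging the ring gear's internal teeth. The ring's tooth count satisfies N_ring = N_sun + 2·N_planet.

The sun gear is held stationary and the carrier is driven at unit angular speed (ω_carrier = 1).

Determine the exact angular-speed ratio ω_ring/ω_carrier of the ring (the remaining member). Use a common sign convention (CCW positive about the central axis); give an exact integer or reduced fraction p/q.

112/75

N_ring = 37 + 2·19 = 75
37(ω_s−ω_c) = −75(ω_r−ω_c),  ω_s=0, ω_c=1
ω_r = 1 − (37/75)(0−1) = 112/75
ω_r/ω_c = 112/75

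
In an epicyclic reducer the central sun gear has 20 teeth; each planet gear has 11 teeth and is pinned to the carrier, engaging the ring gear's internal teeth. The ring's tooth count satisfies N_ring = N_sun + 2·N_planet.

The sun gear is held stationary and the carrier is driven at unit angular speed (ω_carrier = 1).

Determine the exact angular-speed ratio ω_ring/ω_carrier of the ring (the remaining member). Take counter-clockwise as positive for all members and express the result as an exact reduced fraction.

31/21

N_ring = 20 + 2·11 = 42
20(ω_s−ω_c) = −42(ω_r−ω_c),  ω_s=0, ω_c=1
ω_r = 1 − (20/42)(0−1) = 31/21
ω_r/ω_c = 31/21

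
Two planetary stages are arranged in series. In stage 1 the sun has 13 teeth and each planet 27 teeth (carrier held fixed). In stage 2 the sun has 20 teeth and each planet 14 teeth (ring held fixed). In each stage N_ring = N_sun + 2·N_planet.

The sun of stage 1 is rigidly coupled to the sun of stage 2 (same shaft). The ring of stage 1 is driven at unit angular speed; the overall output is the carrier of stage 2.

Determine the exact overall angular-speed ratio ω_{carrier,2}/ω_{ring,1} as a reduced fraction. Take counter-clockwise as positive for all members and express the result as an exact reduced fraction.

-335/221

Stage 1: N_ring = 13 + 2·27 = 67
Stage 1: 13(ω_s−ω_c) = −67(ω_r−ω_c),  ω_c=0, ω_r=1
Stage 1: ω_s = 0 − (67/13)(1−0) = -67/13
  ⇒ ω_s¹/ω_r¹ = -67/13
Stage 2: N_ring = 20 + 2·14 = 48
Stage 2: 20(ω_s−ω_c) = −48(ω_r−ω_c),  ω_r=0, ω_s=1
Stage 2: 20(1−ω_c) = −48(0−ω_c)  ⇒  68ω_c = 20  ⇒  ω_c = 5/17
  ⇒ ω_c²/ω_s² = 5/17
Coupling ω_s² = ω_s¹ ⇒ overall = -67/13 × 5/17 = -335/221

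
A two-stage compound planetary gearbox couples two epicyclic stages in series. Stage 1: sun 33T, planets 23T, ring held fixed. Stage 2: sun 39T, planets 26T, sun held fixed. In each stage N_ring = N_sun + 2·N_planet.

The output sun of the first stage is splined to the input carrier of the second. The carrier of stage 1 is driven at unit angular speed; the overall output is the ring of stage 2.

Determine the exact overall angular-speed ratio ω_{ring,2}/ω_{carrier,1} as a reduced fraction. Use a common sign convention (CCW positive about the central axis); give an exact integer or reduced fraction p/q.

160/33

Stage 1: N_ring = 33 + 2·23 = 79
Stage 1: 33(ω_s−ω_c) = −79(ω_r−ω_c),  ω_r=0, ω_c=1
Stage 1: ω_s = 1 − (79/33)(0−1) = 112/33
  ⇒ ω_s¹/ω_c¹ = 112/33
Stage 2: N_ring = 39 + 2·26 = 91
Stage 2: 39(ω_s−ω_c) = −91(ω_r−ω_c),  ω_s=0, ω_c=1
Stage 2: ω_r = 1 − (39/91)(0−1) = 10/7
  ⇒ ω_r²/ω_c² = 10/7
Coupling ω_c² = ω_s¹ ⇒ overall = 112/33 × 10/7 = 160/33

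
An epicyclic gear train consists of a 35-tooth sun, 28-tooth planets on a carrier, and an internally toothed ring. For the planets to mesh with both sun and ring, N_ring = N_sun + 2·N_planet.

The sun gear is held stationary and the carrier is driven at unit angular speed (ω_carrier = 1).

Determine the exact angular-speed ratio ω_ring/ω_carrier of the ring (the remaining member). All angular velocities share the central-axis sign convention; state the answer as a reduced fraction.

18/13

N_ring = 35 + 2·28 = 91
35(ω_s−ω_c) = −91(ω_r−ω_c),  ω_s=0, ω_c=1
ω_r = 1 − (35/91)(0−1) = 18/13
ω_r/ω_c = 18/13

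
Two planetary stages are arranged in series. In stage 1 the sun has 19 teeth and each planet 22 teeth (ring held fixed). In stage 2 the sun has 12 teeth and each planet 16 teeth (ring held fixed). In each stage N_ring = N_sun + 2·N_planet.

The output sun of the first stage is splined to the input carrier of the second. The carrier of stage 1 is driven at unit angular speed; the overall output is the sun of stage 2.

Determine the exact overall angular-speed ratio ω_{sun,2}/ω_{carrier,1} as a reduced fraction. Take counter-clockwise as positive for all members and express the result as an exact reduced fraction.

1148/57

Stage 1: N_ring = 19 + 2·22 = 63
Stage 1: 19(ω_s−ω_c) = −63(ω_r−ω_c),  ω_r=0, ω_c=1
Stage 1: ω_s = 1 − (63/19)(0−1) = 82/19
  ⇒ ω_s¹/ω_c¹ = 82/19
Stage 2: N_ring = 12 + 2·16 = 44
Stage 2: 12(ω_s−ω_c) = −44(ω_r−ω_c),  ω_r=0, ω_c=1
Stage 2: ω_s = 1 − (44/12)(0−1) = 14/3
  ⇒ ω_s²/ω_c² = 14/3
Coupling ω_c² = ω_s¹ ⇒ overall = 82/19 × 14/3 = 1148/57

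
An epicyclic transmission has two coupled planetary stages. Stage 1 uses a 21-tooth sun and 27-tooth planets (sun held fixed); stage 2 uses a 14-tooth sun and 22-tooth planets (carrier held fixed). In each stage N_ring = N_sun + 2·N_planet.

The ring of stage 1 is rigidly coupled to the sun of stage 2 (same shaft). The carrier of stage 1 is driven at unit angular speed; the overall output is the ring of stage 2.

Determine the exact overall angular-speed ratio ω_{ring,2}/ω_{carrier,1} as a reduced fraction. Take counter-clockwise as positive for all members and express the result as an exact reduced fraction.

-224/725

Stage 1: N_ring = 21 + 2·27 = 75
Stage 1: 21(ω_s−ω_c) = −75(ω_r−ω_c),  ω_s=0, ω_c=1
Stage 1: ω_r = 1 − (21/75)(0−1) = 32/25
  ⇒ ω_r¹/ω_c¹ = 32/25
Stage 2: N_ring = 14 + 2·22 = 58
Stage 2: 14(ω_s−ω_c) = −58(ω_r−ω_c),  ω_c=0, ω_s=1
Stage 2: ω_r = 0 − (14/58)(1−0) = -7/29
  ⇒ ω_r²/ω_s² = -7/29
Coupling ω_s² = ω_r¹ ⇒ overall = 32/25 × -7/29 = -224/725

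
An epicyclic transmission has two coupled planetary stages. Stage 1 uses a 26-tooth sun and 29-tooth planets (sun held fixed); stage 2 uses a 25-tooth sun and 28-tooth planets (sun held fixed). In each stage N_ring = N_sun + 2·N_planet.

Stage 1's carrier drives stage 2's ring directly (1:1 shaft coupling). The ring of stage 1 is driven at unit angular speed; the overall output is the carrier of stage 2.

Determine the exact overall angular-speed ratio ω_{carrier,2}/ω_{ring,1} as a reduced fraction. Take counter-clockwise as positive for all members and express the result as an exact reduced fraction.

Stage 1: N_ring = 26 + 2·29 = 84
Stage 1: 26(ω_s−ω_c) = −84(ω_r−ω_c),  ω_s=0, ω_r=1
Stage 1: 26(0−ω_c) = −84(1−ω_c)  ⇒  110ω_c = 84  ⇒  ω_c = 42/55
  ⇒ ω_c¹/ω_r¹ = 42/55
Stage 2: N_ring = 25 + 2·28 = 81
Stage 2: 25(ω_s−ω_c) = −81(ω_r−ω_c),  ω_s=0, ω_r=1
Stage 2: 25(0−ω_c) = −81(1−ω_c)  ⇒  106ω_c = 81  ⇒  ω_c = 81/106
  ⇒ ω_c²/ω_r² = 81/106
Coupling ω_r² = ω_c¹ ⇒ overall = 42/55 × 81/106 = 1701/2915

1701/2915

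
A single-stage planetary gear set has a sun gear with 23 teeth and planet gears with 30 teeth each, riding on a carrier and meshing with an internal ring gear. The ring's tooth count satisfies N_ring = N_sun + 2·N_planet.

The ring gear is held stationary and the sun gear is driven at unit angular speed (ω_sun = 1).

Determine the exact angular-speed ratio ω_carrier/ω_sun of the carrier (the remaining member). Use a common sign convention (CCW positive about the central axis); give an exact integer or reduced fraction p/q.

23/106

N_ring = 23 + 2·30 = 83
23(ω_s−ω_c) = −83(ω_r−ω_c),  ω_r=0, ω_s=1
23(1−ω_c) = −83(0−ω_c)  ⇒  106ω_c = 23  ⇒  ω_c = 23/106
ω_c/ω_s = 23/106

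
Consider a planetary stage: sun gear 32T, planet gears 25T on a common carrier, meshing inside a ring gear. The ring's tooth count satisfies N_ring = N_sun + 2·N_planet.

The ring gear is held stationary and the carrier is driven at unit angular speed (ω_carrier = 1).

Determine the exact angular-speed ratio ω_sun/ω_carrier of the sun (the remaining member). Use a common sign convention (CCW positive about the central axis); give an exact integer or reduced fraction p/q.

N_ring = 32 + 2·25 = 82
32(ω_s−ω_c) = −82(ω_r−ω_c),  ω_r=0, ω_c=1
ω_s = 1 − (82/32)(0−1) = 57/16
ω_s/ω_c = 57/16

57/16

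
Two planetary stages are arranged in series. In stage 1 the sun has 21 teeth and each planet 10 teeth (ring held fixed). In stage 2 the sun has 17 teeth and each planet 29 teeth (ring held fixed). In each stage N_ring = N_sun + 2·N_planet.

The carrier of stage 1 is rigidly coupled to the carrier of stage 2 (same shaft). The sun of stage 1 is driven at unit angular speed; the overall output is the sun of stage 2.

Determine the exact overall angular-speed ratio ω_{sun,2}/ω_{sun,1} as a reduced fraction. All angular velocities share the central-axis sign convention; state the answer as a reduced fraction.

966/527

Stage 1: N_ring = 21 + 2·10 = 41
Stage 1: 21(ω_s−ω_c) = −41(ω_r−ω_c),  ω_r=0, ω_s=1
Stage 1: 21(1−ω_c) = −41(0−ω_c)  ⇒  62ω_c = 21  ⇒  ω_c = 21/62
  ⇒ ω_c¹/ω_s¹ = 21/62
Stage 2: N_ring = 17 + 2·29 = 75
Stage 2: 17(ω_s−ω_c) = −75(ω_r−ω_c),  ω_r=0, ω_c=1
Stage 2: ω_s = 1 − (75/17)(0−1) = 92/17
  ⇒ ω_s²/ω_c² = 92/17
Coupling ω_c² = ω_c¹ ⇒ overall = 21/62 × 92/17 = 966/527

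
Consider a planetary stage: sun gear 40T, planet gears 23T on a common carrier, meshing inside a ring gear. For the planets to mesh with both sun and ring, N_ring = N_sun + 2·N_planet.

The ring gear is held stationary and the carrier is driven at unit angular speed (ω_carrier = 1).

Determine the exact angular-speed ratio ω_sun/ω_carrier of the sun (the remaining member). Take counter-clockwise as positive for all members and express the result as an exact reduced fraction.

63/20

N_ring = 40 + 2·23 = 86
40(ω_s−ω_c) = −86(ω_r−ω_c),  ω_r=0, ω_c=1
ω_s = 1 − (86/40)(0−1) = 63/20
ω_s/ω_c = 63/20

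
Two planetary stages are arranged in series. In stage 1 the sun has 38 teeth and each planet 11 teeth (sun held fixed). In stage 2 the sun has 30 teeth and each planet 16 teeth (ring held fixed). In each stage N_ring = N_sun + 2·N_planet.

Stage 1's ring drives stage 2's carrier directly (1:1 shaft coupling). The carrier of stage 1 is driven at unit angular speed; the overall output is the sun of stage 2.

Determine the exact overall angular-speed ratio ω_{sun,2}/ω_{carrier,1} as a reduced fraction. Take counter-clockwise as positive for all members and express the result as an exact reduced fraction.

Stage 1: N_ring = 38 + 2·11 = 60
Stage 1: 38(ω_s−ω_c) = −60(ω_r−ω_c),  ω_s=0, ω_c=1
Stage 1: ω_r = 1 − (38/60)(0−1) = 49/30
  ⇒ ω_r¹/ω_c¹ = 49/30
Stage 2: N_ring = 30 + 2·16 = 62
Stage 2: 30(ω_s−ω_c) = −62(ω_r−ω_c),  ω_r=0, ω_c=1
Stage 2: ω_s = 1 − (62/30)(0−1) = 46/15
  ⇒ ω_s²/ω_c² = 46/15
Coupling ω_c² = ω_r¹ ⇒ overall = 49/30 × 46/15 = 1127/225

1127/225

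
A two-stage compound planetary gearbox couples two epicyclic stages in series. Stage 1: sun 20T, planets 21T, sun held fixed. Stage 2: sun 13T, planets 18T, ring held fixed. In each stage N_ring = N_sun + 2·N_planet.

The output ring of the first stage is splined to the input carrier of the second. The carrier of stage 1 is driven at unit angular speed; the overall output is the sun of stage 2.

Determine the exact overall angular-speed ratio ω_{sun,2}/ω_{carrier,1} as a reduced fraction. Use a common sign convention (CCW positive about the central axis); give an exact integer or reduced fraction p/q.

Stage 1: N_ring = 20 + 2·21 = 62
Stage 1: 20(ω_s−ω_c) = −62(ω_r−ω_c),  ω_s=0, ω_c=1
Stage 1: ω_r = 1 − (20/62)(0−1) = 41/31
  ⇒ ω_r¹/ω_c¹ = 41/31
Stage 2: N_ring = 13 + 2·18 = 49
Stage 2: 13(ω_s−ω_c) = −49(ω_r−ω_c),  ω_r=0, ω_c=1
Stage 2: ω_s = 1 − (49/13)(0−1) = 62/13
  ⇒ ω_s²/ω_c² = 62/13
Coupling ω_c² = ω_r¹ ⇒ overall = 41/31 × 62/13 = 82/13

82/13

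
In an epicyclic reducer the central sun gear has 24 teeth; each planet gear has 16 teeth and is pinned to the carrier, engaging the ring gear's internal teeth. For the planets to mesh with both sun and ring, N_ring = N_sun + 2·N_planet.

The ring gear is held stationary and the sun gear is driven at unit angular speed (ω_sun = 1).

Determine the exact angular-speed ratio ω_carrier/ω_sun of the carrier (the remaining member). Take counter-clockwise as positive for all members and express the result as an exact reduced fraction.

N_ring = 24 + 2·16 = 56
24(ω_s−ω_c) = −56(ω_r−ω_c),  ω_r=0, ω_s=1
24(1−ω_c) = −56(0−ω_c)  ⇒  80ω_c = 24  ⇒  ω_c = 3/10
ω_c/ω_s = 3/10

3/10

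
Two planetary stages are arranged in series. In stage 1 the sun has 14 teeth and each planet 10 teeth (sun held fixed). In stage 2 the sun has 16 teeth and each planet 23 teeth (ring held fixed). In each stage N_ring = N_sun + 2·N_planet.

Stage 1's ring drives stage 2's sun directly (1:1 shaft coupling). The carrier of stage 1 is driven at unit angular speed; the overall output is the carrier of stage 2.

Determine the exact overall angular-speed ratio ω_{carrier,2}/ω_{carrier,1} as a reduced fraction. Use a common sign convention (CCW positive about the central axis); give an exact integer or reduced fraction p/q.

Stage 1: N_ring = 14 + 2·10 = 34
Stage 1: 14(ω_s−ω_c) = −34(ω_r−ω_c),  ω_s=0, ω_c=1
Stage 1: ω_r = 1 − (14/34)(0−1) = 24/17
  ⇒ ω_r¹/ω_c¹ = 24/17
Stage 2: N_ring = 16 + 2·23 = 62
Stage 2: 16(ω_s−ω_c) = −62(ω_r−ω_c),  ω_r=0, ω_s=1
Stage 2: 16(1−ω_c) = −62(0−ω_c)  ⇒  78ω_c = 16  ⇒  ω_c = 8/39
  ⇒ ω_c²/ω_s² = 8/39
Coupling ω_s² = ω_r¹ ⇒ overall = 24/17 × 8/39 = 64/221

64/221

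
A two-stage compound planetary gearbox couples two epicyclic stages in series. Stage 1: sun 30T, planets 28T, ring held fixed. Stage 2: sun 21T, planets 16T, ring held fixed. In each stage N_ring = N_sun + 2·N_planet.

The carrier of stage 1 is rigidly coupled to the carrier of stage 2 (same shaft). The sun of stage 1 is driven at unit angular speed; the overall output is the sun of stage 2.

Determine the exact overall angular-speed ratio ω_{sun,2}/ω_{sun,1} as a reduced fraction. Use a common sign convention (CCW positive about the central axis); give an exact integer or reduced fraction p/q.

Stage 1: N_ring = 30 + 2·28 = 86
Stage 1: 30(ω_s−ω_c) = −86(ω_r−ω_c),  ω_r=0, ω_s=1
Stage 1: 30(1−ω_c) = −86(0−ω_c)  ⇒  116ω_c = 30  ⇒  ω_c = 15/58
  ⇒ ω_c¹/ω_s¹ = 15/58
Stage 2: N_ring = 21 + 2·16 = 53
Stage 2: 21(ω_s−ω_c) = −53(ω_r−ω_c),  ω_r=0, ω_c=1
Stage 2: ω_s = 1 − (53/21)(0−1) = 74/21
  ⇒ ω_s²/ω_c² = 74/21
Coupling ω_c² = ω_c¹ ⇒ overall = 15/58 × 74/21 = 185/203

185/203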